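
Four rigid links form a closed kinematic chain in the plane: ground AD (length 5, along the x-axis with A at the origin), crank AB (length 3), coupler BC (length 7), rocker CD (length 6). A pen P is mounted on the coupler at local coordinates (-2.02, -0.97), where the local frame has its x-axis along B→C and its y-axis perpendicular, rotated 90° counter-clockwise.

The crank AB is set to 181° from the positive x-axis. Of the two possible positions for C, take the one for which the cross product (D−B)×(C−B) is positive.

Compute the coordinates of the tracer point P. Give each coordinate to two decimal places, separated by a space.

-3.67 -2.19

A=(0,0), D=(5.00,0)
B = A + 3.00·(cos181°, sin181°) = (-2.9995, -0.0524)
|BD| = 7.9997
circle(B,7.00) ∩ circle(D,6.00): a=4.8124, h=5.0834
  candidates: C₊=(1.7795,5.0624) cross=40.666; C₋=(1.8460,-5.1042) cross=-40.666
  mode + wants cross > 0 → take C=(1.7795,5.0624) (cross=40.666)
ex = (C−B)/|BC| = (0.6827,0.7307); ey = (-0.7307,0.6827)
P = B + -2.02·ex + -0.97·ey = (-3.6699,-2.1906)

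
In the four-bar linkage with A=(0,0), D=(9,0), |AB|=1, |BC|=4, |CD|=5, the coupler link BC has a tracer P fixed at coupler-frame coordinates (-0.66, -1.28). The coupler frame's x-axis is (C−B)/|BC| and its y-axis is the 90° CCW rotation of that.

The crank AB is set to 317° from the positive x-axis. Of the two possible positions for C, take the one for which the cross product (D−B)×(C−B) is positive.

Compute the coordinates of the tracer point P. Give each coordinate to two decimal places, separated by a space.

A=(0,0), D=(9.00,0)
B = A + 1.00·(cos317°, sin317°) = (0.7314, -0.6820)
|BD| = 8.2967
circle(B,4.00) ∩ circle(D,5.00): a=3.6060, h=1.7312
  candidates: C₊=(4.1828,1.3397) cross=14.363; C₋=(4.4674,-2.1109) cross=-14.363
  mode + wants cross > 0 → take C=(4.1828,1.3397) (cross=14.363)
ex = (C−B)/|BC| = (0.8629,0.5054); ey = (-0.5054,0.8629)
P = B + -0.66·ex + -1.28·ey = (0.8088,-2.1201)

0.81 -2.12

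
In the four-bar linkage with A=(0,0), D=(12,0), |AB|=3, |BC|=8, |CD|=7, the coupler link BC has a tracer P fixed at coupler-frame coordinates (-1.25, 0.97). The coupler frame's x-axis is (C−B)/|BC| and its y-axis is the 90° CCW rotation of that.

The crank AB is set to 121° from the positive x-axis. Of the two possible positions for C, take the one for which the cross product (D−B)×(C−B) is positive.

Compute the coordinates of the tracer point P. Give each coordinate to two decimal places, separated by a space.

-2.96 3.29

A=(0,0), D=(12.00,0)
B = A + 3.00·(cos121°, sin121°) = (-1.5451, 2.5715)
|BD| = 13.7870
circle(B,8.00) ∩ circle(D,7.00): a=7.4375, h=2.9468
  candidates: C₊=(6.3115,4.0793) cross=40.627; C₋=(5.2123,-1.7108) cross=-40.627
  mode + wants cross > 0 → take C=(6.3115,4.0793) (cross=40.627)
ex = (C−B)/|BC| = (0.9821,0.1885); ey = (-0.1885,0.9821)
P = B + -1.25·ex + 0.97·ey = (-2.9555,3.2885)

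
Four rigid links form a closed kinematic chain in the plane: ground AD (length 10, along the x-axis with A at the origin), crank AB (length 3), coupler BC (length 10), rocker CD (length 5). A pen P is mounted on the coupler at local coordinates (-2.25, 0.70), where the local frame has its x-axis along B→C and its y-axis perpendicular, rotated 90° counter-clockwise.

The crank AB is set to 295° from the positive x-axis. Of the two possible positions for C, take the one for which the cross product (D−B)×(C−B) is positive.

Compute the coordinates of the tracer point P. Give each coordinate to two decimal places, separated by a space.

A=(0,0), D=(10.00,0)
B = A + 3.00·(cos295°, sin295°) = (1.2679, -2.7189)
|BD| = 9.1456
circle(B,10.00) ∩ circle(D,5.00): a=8.6731, h=4.9776
  candidates: C₊=(8.0690,4.6121) cross=45.524; C₋=(11.0287,-4.8930) cross=-45.524
  mode + wants cross > 0 → take C=(8.0690,4.6121) (cross=45.524)
ex = (C−B)/|BC| = (0.6801,0.7331); ey = (-0.7331,0.6801)
P = B + -2.25·ex + 0.70·ey = (-0.7756,-3.8923)

-0.78 -3.89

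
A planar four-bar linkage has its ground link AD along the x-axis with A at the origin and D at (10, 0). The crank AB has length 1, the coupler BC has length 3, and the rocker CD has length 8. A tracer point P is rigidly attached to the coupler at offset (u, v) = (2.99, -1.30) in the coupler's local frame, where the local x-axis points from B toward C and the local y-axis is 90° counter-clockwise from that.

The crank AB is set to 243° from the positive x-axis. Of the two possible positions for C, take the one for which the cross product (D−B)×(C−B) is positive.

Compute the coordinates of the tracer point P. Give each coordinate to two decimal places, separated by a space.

A=(0,0), D=(10.00,0)
B = A + 1.00·(cos243°, sin243°) = (-0.4540, -0.8910)
|BD| = 10.4919
circle(B,3.00) ∩ circle(D,8.00): a=2.6249, h=1.4526
  candidates: C₊=(2.0380,0.7793) cross=15.240; C₋=(2.2848,-2.1154) cross=-15.240
  mode + wants cross > 0 → take C=(2.0380,0.7793) (cross=15.240)
ex = (C−B)/|BC| = (0.8307,0.5568); ey = (-0.5568,0.8307)
P = B + 2.99·ex + -1.30·ey = (2.7535,-0.3062)

2.75 -0.31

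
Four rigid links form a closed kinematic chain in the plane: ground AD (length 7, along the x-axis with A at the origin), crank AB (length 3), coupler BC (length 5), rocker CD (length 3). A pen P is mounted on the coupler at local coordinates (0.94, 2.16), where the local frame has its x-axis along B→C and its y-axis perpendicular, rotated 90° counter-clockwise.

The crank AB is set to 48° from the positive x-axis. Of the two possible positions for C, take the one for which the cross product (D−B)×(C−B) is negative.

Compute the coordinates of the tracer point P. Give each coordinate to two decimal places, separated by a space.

A=(0,0), D=(7.00,0)
B = A + 3.00·(cos48°, sin48°) = (2.0074, 2.2294)
|BD| = 5.4678
circle(B,5.00) ∩ circle(D,3.00): a=4.1970, h=2.7176
  candidates: C₊=(6.9477,2.9995) cross=14.859; C₋=(4.7316,-1.9633) cross=-14.859
  mode - wants cross < 0 → take C=(4.7316,-1.9633) (cross=-14.859)
ex = (C−B)/|BC| = (0.5448,-0.8385); ey = (0.8385,0.5448)
P = B + 0.94·ex + 2.16·ey = (4.3308,2.6181)

4.33 2.62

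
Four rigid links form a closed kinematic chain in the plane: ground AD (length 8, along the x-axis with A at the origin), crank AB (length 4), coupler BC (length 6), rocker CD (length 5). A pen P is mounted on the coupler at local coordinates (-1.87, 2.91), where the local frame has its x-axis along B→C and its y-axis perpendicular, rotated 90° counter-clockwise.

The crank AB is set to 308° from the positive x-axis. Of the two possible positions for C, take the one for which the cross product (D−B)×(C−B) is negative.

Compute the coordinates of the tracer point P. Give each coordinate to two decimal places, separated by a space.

A=(0,0), D=(8.00,0)
B = A + 4.00·(cos308°, sin308°) = (2.4626, -3.1520)
|BD| = 6.3716
circle(B,6.00) ∩ circle(D,5.00): a=4.0490, h=4.4278
  candidates: C₊=(3.7911,2.6991) cross=28.212; C₋=(8.1719,-4.9970) cross=-28.212
  mode - wants cross < 0 → take C=(8.1719,-4.9970) (cross=-28.212)
ex = (C−B)/|BC| = (0.9515,-0.3075); ey = (0.3075,0.9515)
P = B + -1.87·ex + 2.91·ey = (1.5781,0.1920)

1.58 0.19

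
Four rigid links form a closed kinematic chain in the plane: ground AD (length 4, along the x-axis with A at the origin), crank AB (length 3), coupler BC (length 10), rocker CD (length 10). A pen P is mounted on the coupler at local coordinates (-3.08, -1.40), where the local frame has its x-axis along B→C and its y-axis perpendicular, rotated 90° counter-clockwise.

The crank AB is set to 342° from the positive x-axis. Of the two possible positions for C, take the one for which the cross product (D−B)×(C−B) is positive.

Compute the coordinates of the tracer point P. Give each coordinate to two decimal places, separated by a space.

5.76 -2.66

A=(0,0), D=(4.00,0)
B = A + 3.00·(cos342°, sin342°) = (2.8532, -0.9271)
|BD| = 1.4747
circle(B,10.00) ∩ circle(D,10.00): a=0.7373, h=9.9728
  candidates: C₊=(-2.8428,7.2922) cross=14.707; C₋=(9.6960,-8.2192) cross=-14.707
  mode + wants cross > 0 → take C=(-2.8428,7.2922) (cross=14.707)
ex = (C−B)/|BC| = (-0.5696,0.8219); ey = (-0.8219,-0.5696)
P = B + -3.08·ex + -1.40·ey = (5.7582,-2.6611)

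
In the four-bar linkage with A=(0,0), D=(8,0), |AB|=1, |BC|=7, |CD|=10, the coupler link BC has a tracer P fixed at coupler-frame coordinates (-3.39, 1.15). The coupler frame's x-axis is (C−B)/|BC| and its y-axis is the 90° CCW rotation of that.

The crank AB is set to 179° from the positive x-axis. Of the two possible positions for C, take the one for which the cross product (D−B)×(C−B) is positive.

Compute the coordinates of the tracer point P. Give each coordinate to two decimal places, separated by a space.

A=(0,0), D=(8.00,0)
B = A + 1.00·(cos179°, sin179°) = (-0.9998, 0.0175)
|BD| = 8.9999
circle(B,7.00) ∩ circle(D,10.00): a=1.6666, h=6.7987
  candidates: C₊=(0.6799,6.8129) cross=61.188; C₋=(0.6535,-6.7845) cross=-61.188
  mode + wants cross > 0 → take C=(0.6799,6.8129) (cross=61.188)
ex = (C−B)/|BC| = (0.2400,0.9708); ey = (-0.9708,0.2400)
P = B + -3.39·ex + 1.15·ey = (-2.9297,-2.9975)

-2.93 -3.00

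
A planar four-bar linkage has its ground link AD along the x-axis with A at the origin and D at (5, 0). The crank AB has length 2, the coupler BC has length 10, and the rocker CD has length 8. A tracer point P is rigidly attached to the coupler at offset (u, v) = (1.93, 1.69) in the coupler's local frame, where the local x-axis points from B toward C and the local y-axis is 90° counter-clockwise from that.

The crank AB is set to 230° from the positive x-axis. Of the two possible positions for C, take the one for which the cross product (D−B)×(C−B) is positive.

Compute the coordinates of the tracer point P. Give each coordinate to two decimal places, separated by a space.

-2.07 0.91

A=(0,0), D=(5.00,0)
B = A + 2.00·(cos230°, sin230°) = (-1.2856, -1.5321)
|BD| = 6.4696
circle(B,10.00) ∩ circle(D,8.00): a=6.0170, h=7.9872
  candidates: C₊=(2.6688,7.6528) cross=51.674; C₋=(6.4518,-7.8672) cross=-51.674
  mode + wants cross > 0 → take C=(2.6688,7.6528) (cross=51.674)
ex = (C−B)/|BC| = (0.3954,0.9185); ey = (-0.9185,0.3954)
P = B + 1.93·ex + 1.69·ey = (-2.0746,0.9089)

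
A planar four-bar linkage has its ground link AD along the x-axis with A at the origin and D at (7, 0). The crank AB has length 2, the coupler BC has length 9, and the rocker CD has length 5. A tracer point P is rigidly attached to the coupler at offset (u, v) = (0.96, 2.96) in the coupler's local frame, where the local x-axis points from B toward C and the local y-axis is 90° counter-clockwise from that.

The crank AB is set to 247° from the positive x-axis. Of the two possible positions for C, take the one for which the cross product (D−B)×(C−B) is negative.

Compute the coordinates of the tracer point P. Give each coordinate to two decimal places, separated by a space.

1.14 0.60

A=(0,0), D=(7.00,0)
B = A + 2.00·(cos247°, sin247°) = (-0.7815, -1.8410)
|BD| = 7.9963
circle(B,9.00) ∩ circle(D,5.00): a=7.4998, h=4.9753
  candidates: C₊=(5.3714,4.7273) cross=39.784; C₋=(7.6623,-4.9559) cross=-39.784
  mode - wants cross < 0 → take C=(7.6623,-4.9559) (cross=-39.784)
ex = (C−B)/|BC| = (0.9382,-0.3461); ey = (0.3461,0.9382)
P = B + 0.96·ex + 2.96·ey = (1.1437,0.6038)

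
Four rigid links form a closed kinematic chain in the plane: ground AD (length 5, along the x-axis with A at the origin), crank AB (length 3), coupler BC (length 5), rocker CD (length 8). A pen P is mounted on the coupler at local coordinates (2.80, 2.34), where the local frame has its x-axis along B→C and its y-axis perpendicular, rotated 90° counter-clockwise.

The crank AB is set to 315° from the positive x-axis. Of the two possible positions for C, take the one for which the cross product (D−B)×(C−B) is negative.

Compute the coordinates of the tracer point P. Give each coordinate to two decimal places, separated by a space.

A=(0,0), D=(5.00,0)
B = A + 3.00·(cos315°, sin315°) = (2.1213, -2.1213)
|BD| = 3.5759
circle(B,5.00) ∩ circle(D,8.00): a=-3.6653, h=3.4008
  candidates: C₊=(-2.8468,-1.5579) cross=12.161; C₋=(1.1881,-7.0335) cross=-12.161
  mode - wants cross < 0 → take C=(1.1881,-7.0335) (cross=-12.161)
ex = (C−B)/|BC| = (-0.1866,-0.9824); ey = (0.9824,-0.1866)
P = B + 2.80·ex + 2.34·ey = (3.8976,-5.3089)

3.90 -5.31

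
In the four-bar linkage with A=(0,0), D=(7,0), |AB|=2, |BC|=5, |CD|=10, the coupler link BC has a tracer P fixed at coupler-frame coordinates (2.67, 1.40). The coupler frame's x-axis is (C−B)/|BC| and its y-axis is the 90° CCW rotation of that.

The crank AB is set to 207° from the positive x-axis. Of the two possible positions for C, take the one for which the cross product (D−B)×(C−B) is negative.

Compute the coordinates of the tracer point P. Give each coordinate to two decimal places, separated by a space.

A=(0,0), D=(7.00,0)
B = A + 2.00·(cos207°, sin207°) = (-1.7820, -0.9080)
|BD| = 8.8288
circle(B,5.00) ∩ circle(D,10.00): a=0.1670, h=4.9972
  candidates: C₊=(-2.1299,4.0799) cross=44.120; C₋=(-1.1020,-5.8615) cross=-44.120
  mode - wants cross < 0 → take C=(-1.1020,-5.8615) (cross=-44.120)
ex = (C−B)/|BC| = (0.1360,-0.9907); ey = (0.9907,0.1360)
P = B + 2.67·ex + 1.40·ey = (-0.0319,-3.3628)

-0.03 -3.36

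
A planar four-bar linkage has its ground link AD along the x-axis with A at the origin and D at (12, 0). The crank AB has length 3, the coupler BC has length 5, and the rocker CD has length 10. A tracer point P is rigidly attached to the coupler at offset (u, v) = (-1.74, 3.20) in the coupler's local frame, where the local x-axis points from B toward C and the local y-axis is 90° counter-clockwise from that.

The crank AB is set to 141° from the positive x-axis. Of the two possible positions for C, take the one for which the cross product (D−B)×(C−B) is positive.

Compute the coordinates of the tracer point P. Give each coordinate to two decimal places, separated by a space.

A=(0,0), D=(12.00,0)
B = A + 3.00·(cos141°, sin141°) = (-2.3314, 1.8880)
|BD| = 14.4553
circle(B,5.00) ∩ circle(D,10.00): a=4.6334, h=1.8792
  candidates: C₊=(2.5077,3.1459) cross=27.165; C₋=(2.0169,-0.5803) cross=-27.165
  mode + wants cross > 0 → take C=(2.5077,3.1459) (cross=27.165)
ex = (C−B)/|BC| = (0.9678,0.2516); ey = (-0.2516,0.9678)
P = B + -1.74·ex + 3.20·ey = (-4.8206,4.5473)

-4.82 4.55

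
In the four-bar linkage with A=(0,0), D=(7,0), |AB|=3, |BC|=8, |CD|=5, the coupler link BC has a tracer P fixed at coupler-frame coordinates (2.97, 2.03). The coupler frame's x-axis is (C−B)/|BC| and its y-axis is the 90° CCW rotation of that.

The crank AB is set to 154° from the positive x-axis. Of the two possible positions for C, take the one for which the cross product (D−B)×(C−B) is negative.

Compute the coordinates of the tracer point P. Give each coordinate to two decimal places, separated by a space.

A=(0,0), D=(7.00,0)
B = A + 3.00·(cos154°, sin154°) = (-2.6964, 1.3151)
|BD| = 9.7852
circle(B,8.00) ∩ circle(D,5.00): a=6.8854, h=4.0732
  candidates: C₊=(4.6740,4.4260) cross=39.857; C₋=(3.5791,-3.6466) cross=-39.857
  mode - wants cross < 0 → take C=(3.5791,-3.6466) (cross=-39.857)
ex = (C−B)/|BC| = (0.7844,-0.6202); ey = (0.6202,0.7844)
P = B + 2.97·ex + 2.03·ey = (0.8924,1.0655)

0.89 1.07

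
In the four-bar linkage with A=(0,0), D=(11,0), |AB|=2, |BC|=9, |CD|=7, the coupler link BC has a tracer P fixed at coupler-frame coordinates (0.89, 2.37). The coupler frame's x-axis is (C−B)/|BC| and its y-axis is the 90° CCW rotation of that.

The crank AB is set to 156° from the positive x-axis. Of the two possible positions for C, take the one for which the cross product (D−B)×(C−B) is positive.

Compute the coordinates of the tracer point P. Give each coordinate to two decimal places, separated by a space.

-2.15 3.32

A=(0,0), D=(11.00,0)
B = A + 2.00·(cos156°, sin156°) = (-1.8271, 0.8135)
|BD| = 12.8529
circle(B,9.00) ∩ circle(D,7.00): a=7.6713, h=4.7065
  candidates: C₊=(6.1267,5.0250) cross=60.492; C₋=(5.5309,-4.3691) cross=-60.492
  mode + wants cross > 0 → take C=(6.1267,5.0250) (cross=60.492)
ex = (C−B)/|BC| = (0.8838,0.4680); ey = (-0.4680,0.8838)
P = B + 0.89·ex + 2.37·ey = (-2.1496,3.3244)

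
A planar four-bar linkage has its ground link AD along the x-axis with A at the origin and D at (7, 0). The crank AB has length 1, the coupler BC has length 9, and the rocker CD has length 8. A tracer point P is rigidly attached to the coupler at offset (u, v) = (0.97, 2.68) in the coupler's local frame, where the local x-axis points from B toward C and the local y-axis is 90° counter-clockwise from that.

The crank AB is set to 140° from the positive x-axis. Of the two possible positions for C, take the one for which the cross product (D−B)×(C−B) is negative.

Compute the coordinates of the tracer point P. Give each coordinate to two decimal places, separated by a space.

A=(0,0), D=(7.00,0)
B = A + 1.00·(cos140°, sin140°) = (-0.7660, 0.6428)
|BD| = 7.7926
circle(B,9.00) ∩ circle(D,8.00): a=4.9871, h=7.4919
  candidates: C₊=(4.8220,7.6978) cross=58.382; C₋=(3.5861,-7.2350) cross=-58.382
  mode - wants cross < 0 → take C=(3.5861,-7.2350) (cross=-58.382)
ex = (C−B)/|BC| = (0.4836,-0.8753); ey = (0.8753,0.4836)
P = B + 0.97·ex + 2.68·ey = (2.0488,1.0897)

2.05 1.09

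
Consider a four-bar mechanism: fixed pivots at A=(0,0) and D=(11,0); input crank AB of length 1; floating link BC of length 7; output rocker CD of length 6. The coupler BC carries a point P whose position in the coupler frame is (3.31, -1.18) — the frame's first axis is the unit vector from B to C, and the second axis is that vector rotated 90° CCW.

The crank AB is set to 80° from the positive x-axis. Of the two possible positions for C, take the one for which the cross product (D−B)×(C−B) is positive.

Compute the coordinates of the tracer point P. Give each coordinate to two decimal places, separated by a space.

3.67 1.33

A=(0,0), D=(11.00,0)
B = A + 1.00·(cos80°, sin80°) = (0.1736, 0.9848)
|BD| = 10.8711
circle(B,7.00) ∩ circle(D,6.00): a=6.0334, h=3.5493
  candidates: C₊=(6.5038,3.9729) cross=38.585; C₋=(5.8608,-3.0965) cross=-38.585
  mode + wants cross > 0 → take C=(6.5038,3.9729) (cross=38.585)
ex = (C−B)/|BC| = (0.9043,0.4269); ey = (-0.4269,0.9043)
P = B + 3.31·ex + -1.18·ey = (3.6706,1.3307)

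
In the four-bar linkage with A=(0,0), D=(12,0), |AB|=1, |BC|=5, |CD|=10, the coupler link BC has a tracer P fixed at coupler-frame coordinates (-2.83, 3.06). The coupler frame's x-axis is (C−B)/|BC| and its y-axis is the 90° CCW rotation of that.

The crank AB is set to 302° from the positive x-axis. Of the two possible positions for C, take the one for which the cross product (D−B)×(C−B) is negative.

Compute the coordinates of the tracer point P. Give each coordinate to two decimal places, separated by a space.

A=(0,0), D=(12.00,0)
B = A + 1.00·(cos302°, sin302°) = (0.5299, -0.8480)
|BD| = 11.5014
circle(B,5.00) ∩ circle(D,10.00): a=2.4902, h=4.3358
  candidates: C₊=(2.6937,3.6595) cross=49.867; C₋=(3.3331,-4.9884) cross=-49.867
  mode - wants cross < 0 → take C=(3.3331,-4.9884) (cross=-49.867)
ex = (C−B)/|BC| = (0.5606,-0.8281); ey = (0.8281,0.5606)
P = B + -2.83·ex + 3.06·ey = (1.4772,3.2109)

1.48 3.21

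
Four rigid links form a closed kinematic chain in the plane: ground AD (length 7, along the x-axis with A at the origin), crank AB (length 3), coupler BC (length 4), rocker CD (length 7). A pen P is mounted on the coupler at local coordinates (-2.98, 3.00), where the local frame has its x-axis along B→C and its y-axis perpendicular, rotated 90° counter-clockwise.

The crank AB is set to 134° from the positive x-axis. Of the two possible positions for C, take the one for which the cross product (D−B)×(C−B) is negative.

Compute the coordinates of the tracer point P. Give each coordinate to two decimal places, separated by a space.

A=(0,0), D=(7.00,0)
B = A + 3.00·(cos134°, sin134°) = (-2.0840, 2.1580)
|BD| = 9.3368
circle(B,4.00) ∩ circle(D,7.00): a=2.9012, h=2.7537
  candidates: C₊=(1.3751,4.1666) cross=25.711; C₋=(0.1022,-1.1917) cross=-25.711
  mode - wants cross < 0 → take C=(0.1022,-1.1917) (cross=-25.711)
ex = (C−B)/|BC| = (0.5465,-0.8374); ey = (0.8374,0.5465)
P = B + -2.98·ex + 3.00·ey = (-1.2004,6.2932)

-1.20 6.29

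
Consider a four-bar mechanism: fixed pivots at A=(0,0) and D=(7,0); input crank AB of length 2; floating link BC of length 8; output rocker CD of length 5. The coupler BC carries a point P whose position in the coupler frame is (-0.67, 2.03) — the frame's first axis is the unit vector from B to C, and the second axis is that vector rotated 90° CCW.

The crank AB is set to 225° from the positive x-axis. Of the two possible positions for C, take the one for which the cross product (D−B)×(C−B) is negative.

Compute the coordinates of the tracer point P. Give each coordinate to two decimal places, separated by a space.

A=(0,0), D=(7.00,0)
B = A + 2.00·(cos225°, sin225°) = (-1.4142, -1.4142)
|BD| = 8.5322
circle(B,8.00) ∩ circle(D,5.00): a=6.5516, h=4.5910
  candidates: C₊=(4.2858,4.1992) cross=39.171; C₋=(5.8077,-4.8558) cross=-39.171
  mode - wants cross < 0 → take C=(5.8077,-4.8558) (cross=-39.171)
ex = (C−B)/|BC| = (0.9027,-0.4302); ey = (0.4302,0.9027)
P = B + -0.67·ex + 2.03·ey = (-1.1458,0.7066)

-1.15 0.71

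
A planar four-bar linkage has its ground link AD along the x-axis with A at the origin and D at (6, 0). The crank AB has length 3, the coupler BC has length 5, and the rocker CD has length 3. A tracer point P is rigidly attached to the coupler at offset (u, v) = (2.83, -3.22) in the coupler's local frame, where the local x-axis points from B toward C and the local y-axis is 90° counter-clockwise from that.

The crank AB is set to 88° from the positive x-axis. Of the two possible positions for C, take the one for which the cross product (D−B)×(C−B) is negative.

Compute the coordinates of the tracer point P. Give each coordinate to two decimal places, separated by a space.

A=(0,0), D=(6.00,0)
B = A + 3.00·(cos88°, sin88°) = (0.1047, 2.9982)
|BD| = 6.6139
circle(B,5.00) ∩ circle(D,3.00): a=4.5165, h=2.1450
  candidates: C₊=(5.1029,2.8627) cross=14.187; C₋=(3.1581,-0.9612) cross=-14.187
  mode - wants cross < 0 → take C=(3.1581,-0.9612) (cross=-14.187)
ex = (C−B)/|BC| = (0.6107,-0.7919); ey = (0.7919,0.6107)
P = B + 2.83·ex + -3.22·ey = (-0.7169,-1.2092)

-0.72 -1.21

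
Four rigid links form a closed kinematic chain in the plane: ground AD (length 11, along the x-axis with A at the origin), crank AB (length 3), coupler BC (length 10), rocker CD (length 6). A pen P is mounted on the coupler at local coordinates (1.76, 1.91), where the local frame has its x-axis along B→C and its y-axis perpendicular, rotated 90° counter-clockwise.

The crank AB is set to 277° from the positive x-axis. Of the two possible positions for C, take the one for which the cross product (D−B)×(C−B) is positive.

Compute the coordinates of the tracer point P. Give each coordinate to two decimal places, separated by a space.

A=(0,0), D=(11.00,0)
B = A + 3.00·(cos277°, sin277°) = (0.3656, -2.9776)
|BD| = 11.0434
circle(B,10.00) ∩ circle(D,6.00): a=8.4194, h=5.3958
  candidates: C₊=(7.0183,4.4884) cross=59.588; C₋=(9.9280,-5.9035) cross=-59.588
  mode + wants cross > 0 → take C=(7.0183,4.4884) (cross=59.588)
ex = (C−B)/|BC| = (0.6653,0.7466); ey = (-0.7466,0.6653)
P = B + 1.76·ex + 1.91·ey = (0.1105,-0.3930)

0.11 -0.39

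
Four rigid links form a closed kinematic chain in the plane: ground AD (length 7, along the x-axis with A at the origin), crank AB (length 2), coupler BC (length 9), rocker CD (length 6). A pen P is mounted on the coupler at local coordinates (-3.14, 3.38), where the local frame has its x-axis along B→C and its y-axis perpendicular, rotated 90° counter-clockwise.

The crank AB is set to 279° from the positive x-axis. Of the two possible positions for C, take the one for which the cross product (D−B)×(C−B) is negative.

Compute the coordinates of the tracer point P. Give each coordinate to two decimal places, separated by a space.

-1.08 2.42

A=(0,0), D=(7.00,0)
B = A + 2.00·(cos279°, sin279°) = (0.3129, -1.9754)
|BD| = 6.9728
circle(B,9.00) ∩ circle(D,6.00): a=6.7132, h=5.9944
  candidates: C₊=(5.0529,5.6753) cross=41.798; C₋=(8.4493,-5.8223) cross=-41.798
  mode - wants cross < 0 → take C=(8.4493,-5.8223) (cross=-41.798)
ex = (C−B)/|BC| = (0.9040,-0.4274); ey = (0.4274,0.9040)
P = B + -3.14·ex + 3.38·ey = (-1.0811,2.4225)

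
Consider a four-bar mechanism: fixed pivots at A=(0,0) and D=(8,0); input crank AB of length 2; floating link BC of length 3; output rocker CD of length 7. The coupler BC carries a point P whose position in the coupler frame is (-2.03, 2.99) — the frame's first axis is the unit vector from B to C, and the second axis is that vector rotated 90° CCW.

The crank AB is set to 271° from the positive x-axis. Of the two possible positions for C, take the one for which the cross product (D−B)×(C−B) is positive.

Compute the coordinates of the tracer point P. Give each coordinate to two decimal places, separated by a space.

A=(0,0), D=(8.00,0)
B = A + 2.00·(cos271°, sin271°) = (0.0349, -1.9997)
|BD| = 8.2123
circle(B,3.00) ∩ circle(D,7.00): a=1.6708, h=2.4917
  candidates: C₊=(1.0486,0.8238) cross=20.463; C₋=(2.2621,-4.0096) cross=-20.463
  mode + wants cross > 0 → take C=(1.0486,0.8238) (cross=20.463)
ex = (C−B)/|BC| = (0.3379,0.9412); ey = (-0.9412,0.3379)
P = B + -2.03·ex + 2.99·ey = (-3.4652,-2.8999)

-3.47 -2.90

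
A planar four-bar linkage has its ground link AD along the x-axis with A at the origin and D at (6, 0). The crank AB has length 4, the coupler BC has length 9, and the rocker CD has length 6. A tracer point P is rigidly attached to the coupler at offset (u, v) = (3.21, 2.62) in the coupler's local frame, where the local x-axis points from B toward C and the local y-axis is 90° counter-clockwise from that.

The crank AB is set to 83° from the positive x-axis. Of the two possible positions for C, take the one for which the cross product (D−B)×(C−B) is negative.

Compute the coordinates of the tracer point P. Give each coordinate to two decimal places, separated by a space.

A=(0,0), D=(6.00,0)
B = A + 4.00·(cos83°, sin83°) = (0.4875, 3.9702)
|BD| = 6.7934
circle(B,9.00) ∩ circle(D,6.00): a=6.7087, h=5.9994
  candidates: C₊=(9.4375,4.9177) cross=40.756; C₋=(2.4251,-4.8188) cross=-40.756
  mode - wants cross < 0 → take C=(2.4251,-4.8188) (cross=-40.756)
ex = (C−B)/|BC| = (0.2153,-0.9765); ey = (0.9765,0.2153)
P = B + 3.21·ex + 2.62·ey = (3.7371,1.3995)

3.74 1.40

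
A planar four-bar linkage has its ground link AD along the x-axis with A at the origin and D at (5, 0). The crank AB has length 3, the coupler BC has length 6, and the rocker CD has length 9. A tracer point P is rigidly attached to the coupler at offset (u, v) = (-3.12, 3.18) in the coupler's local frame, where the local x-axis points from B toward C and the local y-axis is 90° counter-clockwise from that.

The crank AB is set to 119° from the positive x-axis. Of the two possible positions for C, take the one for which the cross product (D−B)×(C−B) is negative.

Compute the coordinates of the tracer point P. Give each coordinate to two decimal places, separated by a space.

A=(0,0), D=(5.00,0)
B = A + 3.00·(cos119°, sin119°) = (-1.4544, 2.6239)
|BD| = 6.9674
circle(B,6.00) ∩ circle(D,9.00): a=0.2543, h=5.9946
  candidates: C₊=(1.0387,8.0814) cross=41.767; C₋=(-3.4763,-3.0252) cross=-41.767
  mode - wants cross < 0 → take C=(-3.4763,-3.0252) (cross=-41.767)
ex = (C−B)/|BC| = (-0.3370,-0.9415); ey = (0.9415,-0.3370)
P = B + -3.12·ex + 3.18·ey = (2.5910,4.4898)

2.59 4.49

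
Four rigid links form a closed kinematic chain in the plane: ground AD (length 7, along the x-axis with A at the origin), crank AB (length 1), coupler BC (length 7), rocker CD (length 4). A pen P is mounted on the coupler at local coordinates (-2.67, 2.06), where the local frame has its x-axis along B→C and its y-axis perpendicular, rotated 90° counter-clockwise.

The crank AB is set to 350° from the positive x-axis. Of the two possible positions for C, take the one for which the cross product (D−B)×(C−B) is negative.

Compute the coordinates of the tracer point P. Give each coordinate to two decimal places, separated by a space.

-0.13 3.01

A=(0,0), D=(7.00,0)
B = A + 1.00·(cos350°, sin350°) = (0.9848, -0.1736)
|BD| = 6.0177
circle(B,7.00) ∩ circle(D,4.00): a=5.7508, h=3.9911
  candidates: C₊=(6.6180,3.9817) cross=24.017; C₋=(6.8483,-3.9971) cross=-24.017
  mode - wants cross < 0 → take C=(6.8483,-3.9971) (cross=-24.017)
ex = (C−B)/|BC| = (0.8376,-0.5462); ey = (0.5462,0.8376)
P = B + -2.67·ex + 2.06·ey = (-0.1265,3.0103)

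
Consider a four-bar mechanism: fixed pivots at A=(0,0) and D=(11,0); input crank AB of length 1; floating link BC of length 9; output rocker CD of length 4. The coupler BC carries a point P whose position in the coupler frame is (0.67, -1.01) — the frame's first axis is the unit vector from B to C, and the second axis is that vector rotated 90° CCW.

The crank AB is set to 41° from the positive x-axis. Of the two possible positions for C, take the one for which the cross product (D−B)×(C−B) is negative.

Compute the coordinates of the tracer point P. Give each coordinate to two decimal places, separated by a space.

A=(0,0), D=(11.00,0)
B = A + 1.00·(cos41°, sin41°) = (0.7547, 0.6561)
|BD| = 10.2663
circle(B,9.00) ∩ circle(D,4.00): a=8.2988, h=3.4827
  candidates: C₊=(9.2591,3.6013) cross=35.754; C₋=(8.8140,-3.3499) cross=-35.754
  mode - wants cross < 0 → take C=(8.8140,-3.3499) (cross=-35.754)
ex = (C−B)/|BC| = (0.8955,-0.4451); ey = (0.4451,0.8955)
P = B + 0.67·ex + -1.01·ey = (0.9051,-0.5466)

0.91 -0.55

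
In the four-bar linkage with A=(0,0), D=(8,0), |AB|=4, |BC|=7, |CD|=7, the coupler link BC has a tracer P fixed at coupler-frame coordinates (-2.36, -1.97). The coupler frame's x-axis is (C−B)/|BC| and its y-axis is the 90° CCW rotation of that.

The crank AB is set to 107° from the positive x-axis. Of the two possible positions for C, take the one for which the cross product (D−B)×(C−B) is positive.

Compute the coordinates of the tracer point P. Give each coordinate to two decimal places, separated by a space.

A=(0,0), D=(8.00,0)
B = A + 4.00·(cos107°, sin107°) = (-1.1695, 3.8252)
|BD| = 9.9354
circle(B,7.00) ∩ circle(D,7.00): a=4.9677, h=4.9317
  candidates: C₊=(5.3140,6.4642) cross=48.999; C₋=(1.5165,-2.6390) cross=-48.999
  mode + wants cross > 0 → take C=(5.3140,6.4642) (cross=48.999)
ex = (C−B)/|BC| = (0.9262,0.3770); ey = (-0.3770,0.9262)
P = B + -2.36·ex + -1.97·ey = (-2.6127,1.1109)

-2.61 1.11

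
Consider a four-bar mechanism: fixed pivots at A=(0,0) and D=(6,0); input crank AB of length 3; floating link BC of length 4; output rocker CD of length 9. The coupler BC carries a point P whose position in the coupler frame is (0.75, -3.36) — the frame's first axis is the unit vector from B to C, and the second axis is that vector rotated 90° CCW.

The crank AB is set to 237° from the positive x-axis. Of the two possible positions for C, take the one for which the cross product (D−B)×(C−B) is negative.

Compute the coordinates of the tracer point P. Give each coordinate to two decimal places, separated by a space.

A=(0,0), D=(6.00,0)
B = A + 3.00·(cos237°, sin237°) = (-1.6339, -2.5160)
|BD| = 8.0378
circle(B,4.00) ∩ circle(D,9.00): a=-0.0244, h=3.9999
  candidates: C₊=(-2.9092,1.2753) cross=32.151; C₋=(-0.4051,-6.3226) cross=-32.151
  mode - wants cross < 0 → take C=(-0.4051,-6.3226) (cross=-32.151)
ex = (C−B)/|BC| = (0.3072,-0.9516); ey = (0.9516,0.3072)
P = B + 0.75·ex + -3.36·ey = (-4.6010,-4.2620)

-4.60 -4.26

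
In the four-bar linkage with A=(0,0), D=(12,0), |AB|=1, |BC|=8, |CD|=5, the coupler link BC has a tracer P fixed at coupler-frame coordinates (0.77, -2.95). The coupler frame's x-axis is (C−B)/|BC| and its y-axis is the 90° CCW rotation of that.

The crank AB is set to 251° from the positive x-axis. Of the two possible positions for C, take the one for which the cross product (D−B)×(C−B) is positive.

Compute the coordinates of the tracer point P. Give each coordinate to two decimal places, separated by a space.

A=(0,0), D=(12.00,0)
B = A + 1.00·(cos251°, sin251°) = (-0.3256, -0.9455)
|BD| = 12.3618
circle(B,8.00) ∩ circle(D,5.00): a=7.7583, h=1.9515
  candidates: C₊=(7.2608,1.5937) cross=24.124; C₋=(7.5593,-2.2979) cross=-24.124
  mode + wants cross > 0 → take C=(7.2608,1.5937) (cross=24.124)
ex = (C−B)/|BC| = (0.9483,0.3174); ey = (-0.3174,0.9483)
P = B + 0.77·ex + -2.95·ey = (1.3409,-3.4986)

1.34 -3.50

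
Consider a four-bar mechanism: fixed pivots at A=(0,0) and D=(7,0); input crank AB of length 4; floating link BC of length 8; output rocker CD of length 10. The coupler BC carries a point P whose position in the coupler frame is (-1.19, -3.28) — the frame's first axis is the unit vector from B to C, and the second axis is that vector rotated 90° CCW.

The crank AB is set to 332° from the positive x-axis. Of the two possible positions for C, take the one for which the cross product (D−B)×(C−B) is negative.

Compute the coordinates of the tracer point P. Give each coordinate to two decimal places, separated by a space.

A=(0,0), D=(7.00,0)
B = A + 4.00·(cos332°, sin332°) = (3.5318, -1.8779)
|BD| = 3.9440
circle(B,8.00) ∩ circle(D,10.00): a=-2.5919, h=7.5685
  candidates: C₊=(-2.3511,3.5435) cross=29.850; C₋=(4.8562,-9.7675) cross=-29.850
  mode - wants cross < 0 → take C=(4.8562,-9.7675) (cross=-29.850)
ex = (C−B)/|BC| = (0.1655,-0.9862); ey = (0.9862,0.1655)
P = B + -1.19·ex + -3.28·ey = (0.1000,-1.2473)

0.10 -1.25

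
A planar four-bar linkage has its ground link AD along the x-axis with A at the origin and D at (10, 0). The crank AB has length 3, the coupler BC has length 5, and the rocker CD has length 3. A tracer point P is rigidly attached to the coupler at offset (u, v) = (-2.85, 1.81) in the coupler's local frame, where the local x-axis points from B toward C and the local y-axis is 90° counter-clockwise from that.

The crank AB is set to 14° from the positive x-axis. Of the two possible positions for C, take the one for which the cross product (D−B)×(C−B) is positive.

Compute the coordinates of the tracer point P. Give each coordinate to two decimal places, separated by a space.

-0.30 1.76

A=(0,0), D=(10.00,0)
B = A + 3.00·(cos14°, sin14°) = (2.9109, 0.7258)
|BD| = 7.1262
circle(B,5.00) ∩ circle(D,3.00): a=4.6857, h=1.7448
  candidates: C₊=(7.7499,1.9842) cross=12.433; C₋=(7.3945,-1.4871) cross=-12.433
  mode + wants cross > 0 → take C=(7.7499,1.9842) (cross=12.433)
ex = (C−B)/|BC| = (0.9678,0.2517); ey = (-0.2517,0.9678)
P = B + -2.85·ex + 1.81·ey = (-0.3029,1.7602)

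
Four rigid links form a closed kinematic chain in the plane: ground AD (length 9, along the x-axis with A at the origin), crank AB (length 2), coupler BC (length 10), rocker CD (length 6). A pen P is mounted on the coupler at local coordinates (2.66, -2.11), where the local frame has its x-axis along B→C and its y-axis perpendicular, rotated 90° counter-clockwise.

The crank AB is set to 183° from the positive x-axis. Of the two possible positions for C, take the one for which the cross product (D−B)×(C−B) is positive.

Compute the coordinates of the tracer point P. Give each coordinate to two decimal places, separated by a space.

1.38 -0.41

A=(0,0), D=(9.00,0)
B = A + 2.00·(cos183°, sin183°) = (-1.9973, -0.1047)
|BD| = 10.9978
circle(B,10.00) ∩ circle(D,6.00): a=8.4086, h=5.4126
  candidates: C₊=(6.3594,5.3877) cross=59.526; C₋=(6.4624,-5.4370) cross=-59.526
  mode + wants cross > 0 → take C=(6.3594,5.3877) (cross=59.526)
ex = (C−B)/|BC| = (0.8357,0.5492); ey = (-0.5492,0.8357)
P = B + 2.66·ex + -2.11·ey = (1.3845,-0.4070)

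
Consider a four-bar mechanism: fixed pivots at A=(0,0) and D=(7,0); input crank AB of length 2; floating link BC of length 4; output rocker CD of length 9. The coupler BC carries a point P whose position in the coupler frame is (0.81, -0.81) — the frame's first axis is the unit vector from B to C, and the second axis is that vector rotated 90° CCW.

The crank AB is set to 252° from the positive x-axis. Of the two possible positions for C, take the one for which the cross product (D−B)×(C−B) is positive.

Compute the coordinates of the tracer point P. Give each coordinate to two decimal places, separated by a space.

-0.08 -0.89

A=(0,0), D=(7.00,0)
B = A + 2.00·(cos252°, sin252°) = (-0.6180, -1.9021)
|BD| = 7.8519
circle(B,4.00) ∩ circle(D,9.00): a=-0.2132, h=3.9943
  candidates: C₊=(-1.7925,1.9216) cross=31.363; C₋=(0.1428,-5.8291) cross=-31.363
  mode + wants cross > 0 → take C=(-1.7925,1.9216) (cross=31.363)
ex = (C−B)/|BC| = (-0.2936,0.9559); ey = (-0.9559,-0.2936)
P = B + 0.81·ex + -0.81·ey = (-0.0816,-0.8900)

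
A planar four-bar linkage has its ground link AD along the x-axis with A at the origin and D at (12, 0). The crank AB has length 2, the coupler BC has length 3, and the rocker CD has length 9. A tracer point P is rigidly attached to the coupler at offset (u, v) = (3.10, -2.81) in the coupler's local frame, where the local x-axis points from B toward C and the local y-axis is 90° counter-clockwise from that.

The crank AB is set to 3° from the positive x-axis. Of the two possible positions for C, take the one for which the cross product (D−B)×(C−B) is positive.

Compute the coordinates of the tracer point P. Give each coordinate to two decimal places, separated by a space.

A=(0,0), D=(12.00,0)
B = A + 2.00·(cos3°, sin3°) = (1.9973, 0.1047)
|BD| = 10.0033
circle(B,3.00) ∩ circle(D,9.00): a=1.4028, h=2.6518
  candidates: C₊=(3.4278,2.7417) cross=26.527; C₋=(3.3723,-2.5617) cross=-26.527
  mode + wants cross > 0 → take C=(3.4278,2.7417) (cross=26.527)
ex = (C−B)/|BC| = (0.4768,0.8790); ey = (-0.8790,0.4768)
P = B + 3.10·ex + -2.81·ey = (5.9454,1.4897)

5.95 1.49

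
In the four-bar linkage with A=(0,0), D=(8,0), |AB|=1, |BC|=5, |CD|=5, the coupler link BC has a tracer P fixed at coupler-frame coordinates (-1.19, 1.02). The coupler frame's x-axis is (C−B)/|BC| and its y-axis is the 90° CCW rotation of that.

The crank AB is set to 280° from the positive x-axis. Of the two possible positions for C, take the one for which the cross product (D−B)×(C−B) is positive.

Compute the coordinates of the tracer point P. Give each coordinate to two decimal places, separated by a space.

-1.39 -1.11

A=(0,0), D=(8.00,0)
B = A + 1.00·(cos280°, sin280°) = (0.1736, -0.9848)
|BD| = 7.8881
circle(B,5.00) ∩ circle(D,5.00): a=3.9440, h=3.0732
  candidates: C₊=(3.7031,2.5568) cross=24.242; C₋=(4.4705,-3.5416) cross=-24.242
  mode + wants cross > 0 → take C=(3.7031,2.5568) (cross=24.242)
ex = (C−B)/|BC| = (0.7059,0.7083); ey = (-0.7083,0.7059)
P = B + -1.19·ex + 1.02·ey = (-1.3889,-1.1077)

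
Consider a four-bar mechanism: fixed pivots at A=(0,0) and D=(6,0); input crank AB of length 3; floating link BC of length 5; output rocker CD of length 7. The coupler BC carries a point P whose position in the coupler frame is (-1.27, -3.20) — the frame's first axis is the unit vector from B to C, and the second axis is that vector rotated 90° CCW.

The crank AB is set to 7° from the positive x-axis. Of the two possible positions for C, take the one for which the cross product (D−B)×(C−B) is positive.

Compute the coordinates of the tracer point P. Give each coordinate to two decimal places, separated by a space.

A=(0,0), D=(6.00,0)
B = A + 3.00·(cos7°, sin7°) = (2.9776, 0.3656)
|BD| = 3.0444
circle(B,5.00) ∩ circle(D,7.00): a=-2.4195, h=4.3756
  candidates: C₊=(1.1012,5.0001) cross=13.321; C₋=(0.0502,-3.6878) cross=-13.321
  mode + wants cross > 0 → take C=(1.1012,5.0001) (cross=13.321)
ex = (C−B)/|BC| = (-0.3753,0.9269); ey = (-0.9269,-0.3753)
P = B + -1.27·ex + -3.20·ey = (6.4204,0.3894)

6.42 0.39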